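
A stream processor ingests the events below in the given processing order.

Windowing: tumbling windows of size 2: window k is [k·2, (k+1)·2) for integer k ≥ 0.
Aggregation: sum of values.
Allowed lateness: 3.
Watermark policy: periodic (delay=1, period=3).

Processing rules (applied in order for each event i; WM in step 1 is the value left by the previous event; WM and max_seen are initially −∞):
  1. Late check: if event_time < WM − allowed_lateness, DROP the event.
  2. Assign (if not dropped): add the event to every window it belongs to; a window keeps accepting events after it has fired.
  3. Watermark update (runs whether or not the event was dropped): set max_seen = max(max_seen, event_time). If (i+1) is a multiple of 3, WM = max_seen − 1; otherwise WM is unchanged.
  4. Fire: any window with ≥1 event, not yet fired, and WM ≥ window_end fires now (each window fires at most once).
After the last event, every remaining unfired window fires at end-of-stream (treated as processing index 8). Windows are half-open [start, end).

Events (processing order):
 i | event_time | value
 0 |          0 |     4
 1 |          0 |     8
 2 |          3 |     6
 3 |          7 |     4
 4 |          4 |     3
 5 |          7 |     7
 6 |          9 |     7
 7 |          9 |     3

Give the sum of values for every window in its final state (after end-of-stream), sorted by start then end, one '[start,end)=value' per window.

i=0 t=0 v=4: → [0,2); WM=−∞
i=1 t=0 v=8: → [0,2); WM=−∞
i=2 t=3 v=6: → [2,4); WM=2; [0,2) fires=12
i=3 t=7 v=4: → [6,8); WM=2
i=4 t=4 v=3: → [4,6); WM=2
i=5 t=7 v=7: → [6,8); WM=6; [2,4) fires=6 [4,6) fires=3
i=6 t=9 v=7: → [8,10); WM=6
i=7 t=9 v=3: → [8,10); WM=6

[0,2)=12 [2,4)=6 [4,6)=3 [6,8)=11 [8,10)=10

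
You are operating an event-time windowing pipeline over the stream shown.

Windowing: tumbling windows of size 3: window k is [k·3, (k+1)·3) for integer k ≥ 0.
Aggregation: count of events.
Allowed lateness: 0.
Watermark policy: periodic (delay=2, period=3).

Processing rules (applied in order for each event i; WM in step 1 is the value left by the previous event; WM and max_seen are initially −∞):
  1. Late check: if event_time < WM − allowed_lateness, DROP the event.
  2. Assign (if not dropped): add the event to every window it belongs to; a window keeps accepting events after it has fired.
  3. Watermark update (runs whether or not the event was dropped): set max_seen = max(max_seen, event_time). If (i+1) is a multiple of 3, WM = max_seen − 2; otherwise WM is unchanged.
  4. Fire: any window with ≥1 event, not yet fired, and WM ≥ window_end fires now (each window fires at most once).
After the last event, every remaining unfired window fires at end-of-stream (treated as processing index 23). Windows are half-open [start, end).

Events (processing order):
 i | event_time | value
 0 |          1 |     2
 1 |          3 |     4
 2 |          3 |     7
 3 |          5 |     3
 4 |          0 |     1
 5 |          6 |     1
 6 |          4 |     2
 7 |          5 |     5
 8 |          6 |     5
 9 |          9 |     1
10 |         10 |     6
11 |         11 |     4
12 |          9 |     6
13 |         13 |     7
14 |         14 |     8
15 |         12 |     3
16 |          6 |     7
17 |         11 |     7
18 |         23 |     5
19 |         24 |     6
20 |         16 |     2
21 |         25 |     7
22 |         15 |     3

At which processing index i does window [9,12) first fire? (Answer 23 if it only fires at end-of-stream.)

i=0 t=1 v=2: → [0,3); WM=−∞
i=1 t=3 v=4: → [3,6); WM=−∞
i=2 t=3 v=7: → [3,6); WM=1
i=3 t=5 v=3: → [3,6); WM=1
i=4 t=0 v=1: DROP (t<1-0); WM=1
i=5 t=6 v=1: → [6,9); WM=4; [0,3) fires=1
i=6 t=4 v=2: → [3,6); WM=4
i=7 t=5 v=5: → [3,6); WM=4
i=8 t=6 v=5: → [6,9); WM=4
i=9 t=9 v=1: → [9,12); WM=4
i=10 t=10 v=6: → [9,12); WM=4
i=11 t=11 v=4: → [9,12); WM=9; [3,6) fires=5 [6,9) fires=2
i=12 t=9 v=6: → [9,12); WM=9
i=13 t=13 v=7: → [12,15); WM=9
i=14 t=14 v=8: → [12,15); WM=12; [9,12) fires=4
i=15 t=12 v=3: → [12,15); WM=12
i=16 t=6 v=7: DROP (t<12-0); WM=12
i=17 t=11 v=7: DROP (t<12-0); WM=12
i=18 t=23 v=5: → [21,24); WM=12
i=19 t=24 v=6: → [24,27); WM=12
i=20 t=16 v=2: → [15,18); WM=22; [12,15) fires=3 [15,18) fires=1
i=21 t=25 v=7: → [24,27); WM=22
i=22 t=15 v=3: DROP (t<22-0); WM=22

14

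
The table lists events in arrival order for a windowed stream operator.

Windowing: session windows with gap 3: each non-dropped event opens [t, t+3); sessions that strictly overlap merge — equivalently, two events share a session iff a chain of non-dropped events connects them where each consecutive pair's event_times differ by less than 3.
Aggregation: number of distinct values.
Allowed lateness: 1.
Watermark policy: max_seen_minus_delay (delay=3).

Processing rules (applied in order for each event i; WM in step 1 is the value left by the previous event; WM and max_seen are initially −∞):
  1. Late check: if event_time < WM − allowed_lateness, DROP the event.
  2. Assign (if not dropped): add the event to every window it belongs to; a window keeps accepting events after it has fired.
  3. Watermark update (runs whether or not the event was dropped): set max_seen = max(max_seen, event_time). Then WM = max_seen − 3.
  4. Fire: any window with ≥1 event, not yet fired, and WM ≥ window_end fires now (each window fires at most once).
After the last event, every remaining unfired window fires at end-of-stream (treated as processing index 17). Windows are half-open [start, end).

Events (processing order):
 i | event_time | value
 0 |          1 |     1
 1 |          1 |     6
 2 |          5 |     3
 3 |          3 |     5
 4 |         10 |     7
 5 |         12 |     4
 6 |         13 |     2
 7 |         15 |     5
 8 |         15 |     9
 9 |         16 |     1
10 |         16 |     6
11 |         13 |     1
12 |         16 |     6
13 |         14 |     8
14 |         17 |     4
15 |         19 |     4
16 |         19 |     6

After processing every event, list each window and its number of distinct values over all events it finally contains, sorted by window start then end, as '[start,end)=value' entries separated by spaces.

[1,8)=4 [10,22)=8

i=0 t=1 v=1: → [1,4); WM=-2
i=1 t=1 v=6: → [1,4); WM=-2
i=2 t=5 v=3: → [5,8); WM=2
i=3 t=3 v=5: → [1,8); WM=2
i=4 t=10 v=7: → [10,13); WM=7
i=5 t=12 v=4: → [10,15); WM=9
i=6 t=13 v=2: → [10,16); WM=10
i=7 t=15 v=5: → [10,18); WM=12
i=8 t=15 v=9: → [10,18); WM=12
i=9 t=16 v=1: → [10,19); WM=13
i=10 t=16 v=6: → [10,19); WM=13
i=11 t=13 v=1: → [10,19); WM=13
i=12 t=16 v=6: → [10,19); WM=13
i=13 t=14 v=8: → [10,19); WM=13
i=14 t=17 v=4: → [10,20); WM=14
i=15 t=19 v=4: → [10,22); WM=16
i=16 t=19 v=6: → [10,22); WM=16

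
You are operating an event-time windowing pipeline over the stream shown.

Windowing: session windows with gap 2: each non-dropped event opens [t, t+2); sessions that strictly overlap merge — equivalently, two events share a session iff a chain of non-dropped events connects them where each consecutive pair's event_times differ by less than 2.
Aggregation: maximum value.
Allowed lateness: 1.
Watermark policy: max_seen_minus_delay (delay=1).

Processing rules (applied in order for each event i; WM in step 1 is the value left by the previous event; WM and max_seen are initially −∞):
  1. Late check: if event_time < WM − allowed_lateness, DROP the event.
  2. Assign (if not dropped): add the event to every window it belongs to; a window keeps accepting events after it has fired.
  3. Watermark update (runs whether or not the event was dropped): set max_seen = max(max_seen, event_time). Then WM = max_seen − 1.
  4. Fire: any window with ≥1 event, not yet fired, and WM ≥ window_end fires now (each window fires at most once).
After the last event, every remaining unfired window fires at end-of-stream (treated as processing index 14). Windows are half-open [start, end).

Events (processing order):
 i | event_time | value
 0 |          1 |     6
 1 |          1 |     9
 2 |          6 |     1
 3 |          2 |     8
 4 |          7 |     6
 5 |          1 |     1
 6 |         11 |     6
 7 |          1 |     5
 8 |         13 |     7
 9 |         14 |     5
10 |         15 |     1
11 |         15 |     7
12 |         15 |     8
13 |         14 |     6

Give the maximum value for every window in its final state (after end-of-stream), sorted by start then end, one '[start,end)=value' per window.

i=0 t=1 v=6: → [1,3); WM=0
i=1 t=1 v=9: → [1,3); WM=0
i=2 t=6 v=1: → [6,8); WM=5
i=3 t=2 v=8: DROP (t<5-1); WM=5
i=4 t=7 v=6: → [6,9); WM=6
i=5 t=1 v=1: DROP (t<6-1); WM=6
i=6 t=11 v=6: → [11,13); WM=10
i=7 t=1 v=5: DROP (t<10-1); WM=10
i=8 t=13 v=7: → [13,15); WM=12
i=9 t=14 v=5: → [13,16); WM=13
i=10 t=15 v=1: → [13,17); WM=14
i=11 t=15 v=7: → [13,17); WM=14
i=12 t=15 v=8: → [13,17); WM=14
i=13 t=14 v=6: → [13,17); WM=14

[1,3)=9 [6,9)=6 [11,13)=6 [13,17)=8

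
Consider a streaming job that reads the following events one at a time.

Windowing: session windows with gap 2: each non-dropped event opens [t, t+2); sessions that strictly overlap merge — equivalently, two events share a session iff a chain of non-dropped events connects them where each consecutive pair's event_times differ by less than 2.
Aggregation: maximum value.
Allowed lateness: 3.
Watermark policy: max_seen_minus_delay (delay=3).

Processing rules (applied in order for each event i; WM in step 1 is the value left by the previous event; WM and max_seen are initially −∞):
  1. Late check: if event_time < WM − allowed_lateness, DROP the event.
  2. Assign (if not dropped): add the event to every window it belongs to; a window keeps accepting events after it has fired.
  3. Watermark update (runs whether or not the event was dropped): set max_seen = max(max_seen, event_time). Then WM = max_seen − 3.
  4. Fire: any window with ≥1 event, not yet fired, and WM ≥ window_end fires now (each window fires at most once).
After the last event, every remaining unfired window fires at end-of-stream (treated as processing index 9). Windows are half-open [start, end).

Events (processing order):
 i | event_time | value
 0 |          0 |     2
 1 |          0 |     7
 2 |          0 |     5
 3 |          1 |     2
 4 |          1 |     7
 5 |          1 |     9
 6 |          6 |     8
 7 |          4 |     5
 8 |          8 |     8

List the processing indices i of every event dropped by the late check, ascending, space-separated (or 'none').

none

i=0 t=0 v=2: → [0,2); WM=-3
i=1 t=0 v=7: → [0,2); WM=-3
i=2 t=0 v=5: → [0,2); WM=-3
i=3 t=1 v=2: → [0,3); WM=-2
i=4 t=1 v=7: → [0,3); WM=-2
i=5 t=1 v=9: → [0,3); WM=-2
i=6 t=6 v=8: → [6,8); WM=3
i=7 t=4 v=5: → [4,6); WM=3
i=8 t=8 v=8: → [8,10); WM=5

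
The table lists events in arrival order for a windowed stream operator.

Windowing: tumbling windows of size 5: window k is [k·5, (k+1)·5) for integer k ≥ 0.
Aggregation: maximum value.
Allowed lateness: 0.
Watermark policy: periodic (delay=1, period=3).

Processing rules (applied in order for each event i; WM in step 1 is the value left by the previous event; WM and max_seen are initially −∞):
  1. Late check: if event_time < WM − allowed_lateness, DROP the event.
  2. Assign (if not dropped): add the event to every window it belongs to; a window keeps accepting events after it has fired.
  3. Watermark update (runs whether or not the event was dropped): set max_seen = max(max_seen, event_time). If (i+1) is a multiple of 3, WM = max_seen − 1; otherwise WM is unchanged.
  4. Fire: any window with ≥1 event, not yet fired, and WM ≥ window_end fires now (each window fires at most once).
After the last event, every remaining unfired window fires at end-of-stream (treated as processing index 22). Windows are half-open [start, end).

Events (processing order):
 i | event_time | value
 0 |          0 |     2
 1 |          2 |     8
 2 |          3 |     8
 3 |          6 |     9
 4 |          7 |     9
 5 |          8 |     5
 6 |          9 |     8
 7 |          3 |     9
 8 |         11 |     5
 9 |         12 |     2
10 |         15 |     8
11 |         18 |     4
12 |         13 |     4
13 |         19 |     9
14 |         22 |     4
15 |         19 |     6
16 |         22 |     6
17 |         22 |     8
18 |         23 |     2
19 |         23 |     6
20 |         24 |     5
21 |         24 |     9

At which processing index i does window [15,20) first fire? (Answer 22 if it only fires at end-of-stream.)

14

i=0 t=0 v=2: → [0,5); WM=−∞
i=1 t=2 v=8: → [0,5); WM=−∞
i=2 t=3 v=8: → [0,5); WM=2
i=3 t=6 v=9: → [5,10); WM=2
i=4 t=7 v=9: → [5,10); WM=2
i=5 t=8 v=5: → [5,10); WM=7; [0,5) fires=8
i=6 t=9 v=8: → [5,10); WM=7
i=7 t=3 v=9: DROP (t<7-0); WM=7
i=8 t=11 v=5: → [10,15); WM=10; [5,10) fires=9
i=9 t=12 v=2: → [10,15); WM=10
i=10 t=15 v=8: → [15,20); WM=10
i=11 t=18 v=4: → [15,20); WM=17; [10,15) fires=5
i=12 t=13 v=4: DROP (t<17-0); WM=17
i=13 t=19 v=9: → [15,20); WM=17
i=14 t=22 v=4: → [20,25); WM=21; [15,20) fires=9
i=15 t=19 v=6: DROP (t<21-0); WM=21
i=16 t=22 v=6: → [20,25); WM=21
i=17 t=22 v=8: → [20,25); WM=21
i=18 t=23 v=2: → [20,25); WM=21
i=19 t=23 v=6: → [20,25); WM=21
i=20 t=24 v=5: → [20,25); WM=23
i=21 t=24 v=9: → [20,25); WM=23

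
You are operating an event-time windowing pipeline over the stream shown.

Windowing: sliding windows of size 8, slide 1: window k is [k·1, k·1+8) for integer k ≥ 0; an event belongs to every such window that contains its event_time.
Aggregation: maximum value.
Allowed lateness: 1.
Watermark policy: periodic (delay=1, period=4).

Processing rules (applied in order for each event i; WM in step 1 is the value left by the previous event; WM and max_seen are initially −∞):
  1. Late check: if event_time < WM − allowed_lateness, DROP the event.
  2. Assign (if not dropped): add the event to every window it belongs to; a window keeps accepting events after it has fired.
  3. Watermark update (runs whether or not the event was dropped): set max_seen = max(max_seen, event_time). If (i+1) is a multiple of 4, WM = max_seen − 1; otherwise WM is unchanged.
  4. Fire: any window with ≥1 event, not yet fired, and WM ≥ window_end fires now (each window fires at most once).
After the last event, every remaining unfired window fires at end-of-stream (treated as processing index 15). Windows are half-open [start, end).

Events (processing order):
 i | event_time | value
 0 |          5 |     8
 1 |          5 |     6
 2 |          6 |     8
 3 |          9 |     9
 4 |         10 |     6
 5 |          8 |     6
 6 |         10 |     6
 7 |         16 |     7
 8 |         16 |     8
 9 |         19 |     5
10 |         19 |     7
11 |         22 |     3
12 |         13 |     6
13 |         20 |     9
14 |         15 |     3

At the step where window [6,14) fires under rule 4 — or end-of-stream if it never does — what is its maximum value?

i=0 t=5 v=8: → [5,13),[4,12),[3,11),[2,10),[1,9),[0,8); WM=−∞
i=1 t=5 v=6: → [5,13),[4,12),[3,11),[2,10),[1,9),[0,8); WM=−∞
i=2 t=6 v=8: → [6,14),[5,13),[4,12),[3,11),[2,10),[1,9),[0,8); WM=−∞
i=3 t=9 v=9: → [9,17),[8,16),[7,15),[6,14),[5,13),[4,12),[3,11),[2,10); WM=8; [0,8) fires=8
i=4 t=10 v=6: → [10,18),[9,17),[8,16),[7,15),[6,14),[5,13),[4,12),[3,11); WM=8
i=5 t=8 v=6: → [8,16),[7,15),[6,14),[5,13),[4,12),[3,11),[2,10),[1,9); WM=8
i=6 t=10 v=6: → [10,18),[9,17),[8,16),[7,15),[6,14),[5,13),[4,12),[3,11); WM=8
i=7 t=16 v=7: → [16,24),[15,23),[14,22),[13,21),[12,20),[11,19),[10,18),[9,17); WM=15; [1,9) fires=8 [2,10) fires=9 [3,11) fires=9 [4,12) fires=9 [5,13) fires=9 [6,14) fires=9 [7,15) fires=9
i=8 t=16 v=8: → [16,24),[15,23),[14,22),[13,21),[12,20),[11,19),[10,18),[9,17); WM=15
i=9 t=19 v=5: → [19,27),[18,26),[17,25),[16,24),[15,23),[14,22),[13,21),[12,20); WM=15
i=10 t=19 v=7: → [19,27),[18,26),[17,25),[16,24),[15,23),[14,22),[13,21),[12,20); WM=15
i=11 t=22 v=3: → [22,30),[21,29),[20,28),[19,27),[18,26),[17,25),[16,24),[15,23); WM=21; [8,16) fires=9 [9,17) fires=9 [10,18) fires=8 [11,19) fires=8 [12,20) fires=8 [13,21) fires=8
i=12 t=13 v=6: DROP (t<21-1); WM=21
i=13 t=20 v=9: → [20,28),[19,27),[18,26),[17,25),[16,24),[15,23),[14,22),[13,21); WM=21
i=14 t=15 v=3: DROP (t<21-1); WM=21

9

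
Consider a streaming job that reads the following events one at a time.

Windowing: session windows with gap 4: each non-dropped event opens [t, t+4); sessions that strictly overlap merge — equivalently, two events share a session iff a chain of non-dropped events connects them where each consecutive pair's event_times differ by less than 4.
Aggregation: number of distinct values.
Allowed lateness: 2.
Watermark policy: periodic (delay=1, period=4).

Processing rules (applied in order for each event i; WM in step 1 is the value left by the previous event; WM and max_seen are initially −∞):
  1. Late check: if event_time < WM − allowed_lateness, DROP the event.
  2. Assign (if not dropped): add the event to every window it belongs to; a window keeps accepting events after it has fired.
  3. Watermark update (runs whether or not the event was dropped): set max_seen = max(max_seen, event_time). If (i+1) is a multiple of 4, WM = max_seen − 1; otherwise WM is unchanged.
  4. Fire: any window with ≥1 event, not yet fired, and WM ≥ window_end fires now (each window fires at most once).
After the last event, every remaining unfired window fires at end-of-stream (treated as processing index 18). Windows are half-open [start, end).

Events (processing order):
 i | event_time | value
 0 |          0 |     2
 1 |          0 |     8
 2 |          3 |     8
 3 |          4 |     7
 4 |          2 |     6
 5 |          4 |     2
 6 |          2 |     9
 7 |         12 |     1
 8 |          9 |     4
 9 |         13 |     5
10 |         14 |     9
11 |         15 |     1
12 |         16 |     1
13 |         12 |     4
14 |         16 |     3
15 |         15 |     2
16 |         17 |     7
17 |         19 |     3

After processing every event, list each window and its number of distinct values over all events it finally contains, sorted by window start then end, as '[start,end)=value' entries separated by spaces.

i=0 t=0 v=2: → [0,4); WM=−∞
i=1 t=0 v=8: → [0,4); WM=−∞
i=2 t=3 v=8: → [0,7); WM=−∞
i=3 t=4 v=7: → [0,8); WM=3
i=4 t=2 v=6: → [0,8); WM=3
i=5 t=4 v=2: → [0,8); WM=3
i=6 t=2 v=9: → [0,8); WM=3
i=7 t=12 v=1: → [12,16); WM=11
i=8 t=9 v=4: → [9,16); WM=11
i=9 t=13 v=5: → [9,17); WM=11
i=10 t=14 v=9: → [9,18); WM=11
i=11 t=15 v=1: → [9,19); WM=14
i=12 t=16 v=1: → [9,20); WM=14
i=13 t=12 v=4: → [9,20); WM=14
i=14 t=16 v=3: → [9,20); WM=14
i=15 t=15 v=2: → [9,20); WM=15
i=16 t=17 v=7: → [9,21); WM=15
i=17 t=19 v=3: → [9,23); WM=15

[0,8)=5 [9,23)=7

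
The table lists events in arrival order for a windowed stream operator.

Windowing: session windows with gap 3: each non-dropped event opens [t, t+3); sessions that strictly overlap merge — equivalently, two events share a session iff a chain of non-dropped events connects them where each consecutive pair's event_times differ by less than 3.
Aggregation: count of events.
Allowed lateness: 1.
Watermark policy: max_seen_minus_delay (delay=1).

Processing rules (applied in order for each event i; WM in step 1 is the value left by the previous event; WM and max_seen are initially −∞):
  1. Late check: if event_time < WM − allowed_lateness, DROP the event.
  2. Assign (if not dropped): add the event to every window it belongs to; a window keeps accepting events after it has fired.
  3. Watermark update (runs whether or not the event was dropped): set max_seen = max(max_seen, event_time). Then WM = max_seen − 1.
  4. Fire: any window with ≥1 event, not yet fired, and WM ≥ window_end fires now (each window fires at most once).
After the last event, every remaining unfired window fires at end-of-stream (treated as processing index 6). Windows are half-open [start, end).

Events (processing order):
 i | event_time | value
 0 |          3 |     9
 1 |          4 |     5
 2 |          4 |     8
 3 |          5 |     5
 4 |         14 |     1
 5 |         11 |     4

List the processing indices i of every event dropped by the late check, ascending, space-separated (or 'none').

5

i=0 t=3 v=9: → [3,6); WM=2
i=1 t=4 v=5: → [3,7); WM=3
i=2 t=4 v=8: → [3,7); WM=3
i=3 t=5 v=5: → [3,8); WM=4
i=4 t=14 v=1: → [14,17); WM=13
i=5 t=11 v=4: DROP (t<13-1); WM=13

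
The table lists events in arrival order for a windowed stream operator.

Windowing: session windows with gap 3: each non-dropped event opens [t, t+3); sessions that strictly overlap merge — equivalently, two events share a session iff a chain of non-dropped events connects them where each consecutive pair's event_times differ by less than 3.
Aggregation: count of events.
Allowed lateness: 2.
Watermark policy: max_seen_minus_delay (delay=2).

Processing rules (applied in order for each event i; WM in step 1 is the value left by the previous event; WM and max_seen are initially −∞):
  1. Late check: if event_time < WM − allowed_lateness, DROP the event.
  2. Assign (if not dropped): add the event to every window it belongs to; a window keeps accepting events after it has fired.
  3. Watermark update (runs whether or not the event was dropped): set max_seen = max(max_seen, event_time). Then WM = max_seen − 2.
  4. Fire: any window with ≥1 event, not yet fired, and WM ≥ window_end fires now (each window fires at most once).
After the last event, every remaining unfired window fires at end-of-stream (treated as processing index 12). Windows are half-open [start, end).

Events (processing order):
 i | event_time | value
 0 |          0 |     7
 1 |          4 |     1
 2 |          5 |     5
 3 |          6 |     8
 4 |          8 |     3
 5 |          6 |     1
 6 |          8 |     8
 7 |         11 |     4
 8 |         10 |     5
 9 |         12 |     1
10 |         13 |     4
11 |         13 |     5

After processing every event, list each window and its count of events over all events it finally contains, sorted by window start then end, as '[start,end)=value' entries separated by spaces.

[0,3)=1 [4,16)=11

i=0 t=0 v=7: → [0,3); WM=-2
i=1 t=4 v=1: → [4,7); WM=2
i=2 t=5 v=5: → [4,8); WM=3
i=3 t=6 v=8: → [4,9); WM=4
i=4 t=8 v=3: → [4,11); WM=6
i=5 t=6 v=1: → [4,11); WM=6
i=6 t=8 v=8: → [4,11); WM=6
i=7 t=11 v=4: → [11,14); WM=9
i=8 t=10 v=5: → [4,14); WM=9
i=9 t=12 v=1: → [4,15); WM=10
i=10 t=13 v=4: → [4,16); WM=11
i=11 t=13 v=5: → [4,16); WM=11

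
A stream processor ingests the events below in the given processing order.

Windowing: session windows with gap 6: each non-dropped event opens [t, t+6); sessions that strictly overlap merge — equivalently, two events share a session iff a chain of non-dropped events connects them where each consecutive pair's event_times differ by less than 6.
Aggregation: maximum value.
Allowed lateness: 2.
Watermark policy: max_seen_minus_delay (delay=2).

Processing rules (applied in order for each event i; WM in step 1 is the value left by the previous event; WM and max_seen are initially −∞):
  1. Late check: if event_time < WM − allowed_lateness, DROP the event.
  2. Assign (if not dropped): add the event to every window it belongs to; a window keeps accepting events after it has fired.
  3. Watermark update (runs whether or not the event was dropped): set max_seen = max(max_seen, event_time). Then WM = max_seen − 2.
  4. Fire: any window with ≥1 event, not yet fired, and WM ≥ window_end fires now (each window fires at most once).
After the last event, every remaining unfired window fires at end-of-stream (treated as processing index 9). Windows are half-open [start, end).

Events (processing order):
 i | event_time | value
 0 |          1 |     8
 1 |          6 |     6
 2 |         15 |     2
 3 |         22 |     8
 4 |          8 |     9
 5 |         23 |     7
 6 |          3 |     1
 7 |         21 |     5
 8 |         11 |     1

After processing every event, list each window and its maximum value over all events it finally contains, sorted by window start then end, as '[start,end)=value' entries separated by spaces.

i=0 t=1 v=8: → [1,7); WM=-1
i=1 t=6 v=6: → [1,12); WM=4
i=2 t=15 v=2: → [15,21); WM=13
i=3 t=22 v=8: → [22,28); WM=20
i=4 t=8 v=9: DROP (t<20-2); WM=20
i=5 t=23 v=7: → [22,29); WM=21
i=6 t=3 v=1: DROP (t<21-2); WM=21
i=7 t=21 v=5: → [21,29); WM=21
i=8 t=11 v=1: DROP (t<21-2); WM=21

[1,12)=8 [15,21)=2 [21,29)=8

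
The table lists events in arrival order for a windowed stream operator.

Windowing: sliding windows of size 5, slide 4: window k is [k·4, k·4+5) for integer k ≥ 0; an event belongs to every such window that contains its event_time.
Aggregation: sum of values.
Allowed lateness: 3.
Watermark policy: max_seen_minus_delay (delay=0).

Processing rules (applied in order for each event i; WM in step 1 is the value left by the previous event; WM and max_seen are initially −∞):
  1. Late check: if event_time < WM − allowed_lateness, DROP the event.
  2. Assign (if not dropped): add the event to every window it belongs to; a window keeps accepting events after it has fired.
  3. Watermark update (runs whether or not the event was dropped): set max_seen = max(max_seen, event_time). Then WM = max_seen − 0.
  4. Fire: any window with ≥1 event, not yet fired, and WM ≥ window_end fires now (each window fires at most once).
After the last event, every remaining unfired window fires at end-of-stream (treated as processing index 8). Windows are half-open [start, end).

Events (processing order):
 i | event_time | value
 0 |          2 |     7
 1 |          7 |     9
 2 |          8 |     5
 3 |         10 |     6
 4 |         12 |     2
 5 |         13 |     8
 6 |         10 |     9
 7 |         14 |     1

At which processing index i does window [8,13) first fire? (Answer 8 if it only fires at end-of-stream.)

i=0 t=2 v=7: → [0,5); WM=2
i=1 t=7 v=9: → [4,9); WM=7; [0,5) fires=7
i=2 t=8 v=5: → [8,13),[4,9); WM=8
i=3 t=10 v=6: → [8,13); WM=10; [4,9) fires=14
i=4 t=12 v=2: → [12,17),[8,13); WM=12
i=5 t=13 v=8: → [12,17); WM=13; [8,13) fires=13
i=6 t=10 v=9: → [8,13); WM=13
i=7 t=14 v=1: → [12,17); WM=14

5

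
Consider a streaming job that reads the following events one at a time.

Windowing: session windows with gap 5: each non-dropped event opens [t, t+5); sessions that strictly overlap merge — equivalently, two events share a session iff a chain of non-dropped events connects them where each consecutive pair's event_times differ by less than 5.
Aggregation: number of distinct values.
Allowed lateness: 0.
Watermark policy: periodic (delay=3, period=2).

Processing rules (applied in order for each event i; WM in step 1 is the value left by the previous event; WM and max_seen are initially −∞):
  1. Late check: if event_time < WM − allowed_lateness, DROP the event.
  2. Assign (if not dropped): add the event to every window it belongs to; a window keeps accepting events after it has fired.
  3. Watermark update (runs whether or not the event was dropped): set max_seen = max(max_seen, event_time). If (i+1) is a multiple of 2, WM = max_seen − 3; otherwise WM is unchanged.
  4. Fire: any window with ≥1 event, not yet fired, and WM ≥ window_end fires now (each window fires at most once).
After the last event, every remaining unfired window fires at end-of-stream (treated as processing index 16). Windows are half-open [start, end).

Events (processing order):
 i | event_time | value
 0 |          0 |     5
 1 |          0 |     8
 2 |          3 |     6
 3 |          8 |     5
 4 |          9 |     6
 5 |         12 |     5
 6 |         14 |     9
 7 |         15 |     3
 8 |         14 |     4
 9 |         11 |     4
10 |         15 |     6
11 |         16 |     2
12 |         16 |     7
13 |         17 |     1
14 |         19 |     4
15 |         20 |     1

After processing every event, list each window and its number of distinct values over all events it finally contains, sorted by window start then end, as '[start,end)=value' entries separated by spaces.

i=0 t=0 v=5: → [0,5); WM=−∞
i=1 t=0 v=8: → [0,5); WM=-3
i=2 t=3 v=6: → [0,8); WM=-3
i=3 t=8 v=5: → [8,13); WM=5
i=4 t=9 v=6: → [8,14); WM=5
i=5 t=12 v=5: → [8,17); WM=9
i=6 t=14 v=9: → [8,19); WM=9
i=7 t=15 v=3: → [8,20); WM=12
i=8 t=14 v=4: → [8,20); WM=12
i=9 t=11 v=4: DROP (t<12-0); WM=12
i=10 t=15 v=6: → [8,20); WM=12
i=11 t=16 v=2: → [8,21); WM=13
i=12 t=16 v=7: → [8,21); WM=13
i=13 t=17 v=1: → [8,22); WM=14
i=14 t=19 v=4: → [8,24); WM=14
i=15 t=20 v=1: → [8,25); WM=17

[0,8)=3 [8,25)=8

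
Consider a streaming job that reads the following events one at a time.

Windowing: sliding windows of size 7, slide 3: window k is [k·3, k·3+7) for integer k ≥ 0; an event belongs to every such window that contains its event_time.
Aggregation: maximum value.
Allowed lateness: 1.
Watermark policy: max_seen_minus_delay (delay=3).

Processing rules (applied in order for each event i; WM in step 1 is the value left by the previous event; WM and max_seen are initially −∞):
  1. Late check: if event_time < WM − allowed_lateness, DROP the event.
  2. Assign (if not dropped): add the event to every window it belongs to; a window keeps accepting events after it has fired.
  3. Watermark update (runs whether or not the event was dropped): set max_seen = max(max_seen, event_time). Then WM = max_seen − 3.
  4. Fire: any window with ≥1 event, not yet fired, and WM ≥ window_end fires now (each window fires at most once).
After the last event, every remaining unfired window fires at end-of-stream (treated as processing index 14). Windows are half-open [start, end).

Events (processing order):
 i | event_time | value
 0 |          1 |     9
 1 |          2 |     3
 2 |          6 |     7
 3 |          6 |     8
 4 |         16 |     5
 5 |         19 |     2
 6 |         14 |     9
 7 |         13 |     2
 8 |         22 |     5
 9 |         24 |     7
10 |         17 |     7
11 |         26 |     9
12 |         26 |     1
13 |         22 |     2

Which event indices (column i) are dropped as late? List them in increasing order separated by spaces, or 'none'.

i=0 t=1 v=9: → [0,7); WM=-2
i=1 t=2 v=3: → [0,7); WM=-1
i=2 t=6 v=7: → [6,13),[3,10),[0,7); WM=3
i=3 t=6 v=8: → [6,13),[3,10),[0,7); WM=3
i=4 t=16 v=5: → [15,22),[12,19); WM=13; [0,7) fires=9 [3,10) fires=8 [6,13) fires=8
i=5 t=19 v=2: → [18,25),[15,22); WM=16
i=6 t=14 v=9: DROP (t<16-1); WM=16
i=7 t=13 v=2: DROP (t<16-1); WM=16
i=8 t=22 v=5: → [21,28),[18,25); WM=19; [12,19) fires=5
i=9 t=24 v=7: → [24,31),[21,28),[18,25); WM=21
i=10 t=17 v=7: DROP (t<21-1); WM=21
i=11 t=26 v=9: → [24,31),[21,28); WM=23; [15,22) fires=5
i=12 t=26 v=1: → [24,31),[21,28); WM=23
i=13 t=22 v=2: → [21,28),[18,25); WM=23

6 7 10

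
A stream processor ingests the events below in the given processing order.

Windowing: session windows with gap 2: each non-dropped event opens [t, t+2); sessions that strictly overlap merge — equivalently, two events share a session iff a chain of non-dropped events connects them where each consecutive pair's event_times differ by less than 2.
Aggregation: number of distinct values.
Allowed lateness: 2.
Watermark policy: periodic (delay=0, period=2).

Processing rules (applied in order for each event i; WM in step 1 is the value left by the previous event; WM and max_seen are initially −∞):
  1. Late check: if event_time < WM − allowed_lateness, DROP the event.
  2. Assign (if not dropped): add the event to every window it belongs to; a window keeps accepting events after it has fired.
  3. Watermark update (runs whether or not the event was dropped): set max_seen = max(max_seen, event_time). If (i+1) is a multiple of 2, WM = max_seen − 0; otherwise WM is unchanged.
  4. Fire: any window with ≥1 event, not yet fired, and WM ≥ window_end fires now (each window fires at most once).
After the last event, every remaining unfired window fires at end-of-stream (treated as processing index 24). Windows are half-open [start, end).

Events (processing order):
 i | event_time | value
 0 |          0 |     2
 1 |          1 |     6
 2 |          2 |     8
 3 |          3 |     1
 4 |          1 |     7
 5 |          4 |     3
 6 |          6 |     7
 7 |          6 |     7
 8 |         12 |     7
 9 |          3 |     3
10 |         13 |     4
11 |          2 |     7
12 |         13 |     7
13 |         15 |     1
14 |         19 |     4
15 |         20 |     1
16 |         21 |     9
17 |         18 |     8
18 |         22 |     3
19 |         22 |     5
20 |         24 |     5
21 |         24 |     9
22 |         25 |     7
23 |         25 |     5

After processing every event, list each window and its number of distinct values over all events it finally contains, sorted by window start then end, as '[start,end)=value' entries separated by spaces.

[0,6)=6 [6,8)=1 [12,15)=2 [15,17)=1 [18,24)=6 [24,27)=3

i=0 t=0 v=2: → [0,2); WM=−∞
i=1 t=1 v=6: → [0,3); WM=1
i=2 t=2 v=8: → [0,4); WM=1
i=3 t=3 v=1: → [0,5); WM=3
i=4 t=1 v=7: → [0,5); WM=3
i=5 t=4 v=3: → [0,6); WM=4
i=6 t=6 v=7: → [6,8); WM=4
i=7 t=6 v=7: → [6,8); WM=6
i=8 t=12 v=7: → [12,14); WM=6
i=9 t=3 v=3: DROP (t<6-2); WM=12
i=10 t=13 v=4: → [12,15); WM=12
i=11 t=2 v=7: DROP (t<12-2); WM=13
i=12 t=13 v=7: → [12,15); WM=13
i=13 t=15 v=1: → [15,17); WM=15
i=14 t=19 v=4: → [19,21); WM=15
i=15 t=20 v=1: → [19,22); WM=20
i=16 t=21 v=9: → [19,23); WM=20
i=17 t=18 v=8: → [18,23); WM=21
i=18 t=22 v=3: → [18,24); WM=21
i=19 t=22 v=5: → [18,24); WM=22
i=20 t=24 v=5: → [24,26); WM=22
i=21 t=24 v=9: → [24,26); WM=24
i=22 t=25 v=7: → [24,27); WM=24
i=23 t=25 v=5: → [24,27); WM=25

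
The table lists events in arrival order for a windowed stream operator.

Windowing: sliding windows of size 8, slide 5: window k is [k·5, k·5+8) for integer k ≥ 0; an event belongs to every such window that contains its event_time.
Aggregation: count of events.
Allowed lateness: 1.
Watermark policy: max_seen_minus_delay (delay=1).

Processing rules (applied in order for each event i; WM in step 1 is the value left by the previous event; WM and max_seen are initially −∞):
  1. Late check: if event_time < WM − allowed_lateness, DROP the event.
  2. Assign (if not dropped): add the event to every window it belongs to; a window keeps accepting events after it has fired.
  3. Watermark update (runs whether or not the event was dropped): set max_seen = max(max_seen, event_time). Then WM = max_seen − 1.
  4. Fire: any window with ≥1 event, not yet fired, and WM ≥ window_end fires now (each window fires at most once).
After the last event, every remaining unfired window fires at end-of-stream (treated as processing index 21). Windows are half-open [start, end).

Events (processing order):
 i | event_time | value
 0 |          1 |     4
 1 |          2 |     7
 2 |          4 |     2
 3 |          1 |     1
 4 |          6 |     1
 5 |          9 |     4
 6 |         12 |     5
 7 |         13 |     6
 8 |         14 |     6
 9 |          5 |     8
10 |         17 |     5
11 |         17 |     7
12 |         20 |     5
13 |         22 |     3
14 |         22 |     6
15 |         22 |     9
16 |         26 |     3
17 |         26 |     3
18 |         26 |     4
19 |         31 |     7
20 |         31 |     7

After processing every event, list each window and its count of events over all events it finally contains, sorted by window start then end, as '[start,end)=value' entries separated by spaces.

i=0 t=1 v=4: → [0,8); WM=0
i=1 t=2 v=7: → [0,8); WM=1
i=2 t=4 v=2: → [0,8); WM=3
i=3 t=1 v=1: DROP (t<3-1); WM=3
i=4 t=6 v=1: → [5,13),[0,8); WM=5
i=5 t=9 v=4: → [5,13); WM=8; [0,8) fires=4
i=6 t=12 v=5: → [10,18),[5,13); WM=11
i=7 t=13 v=6: → [10,18); WM=12
i=8 t=14 v=6: → [10,18); WM=13; [5,13) fires=3
i=9 t=5 v=8: DROP (t<13-1); WM=13
i=10 t=17 v=5: → [15,23),[10,18); WM=16
i=11 t=17 v=7: → [15,23),[10,18); WM=16
i=12 t=20 v=5: → [20,28),[15,23); WM=19; [10,18) fires=5
i=13 t=22 v=3: → [20,28),[15,23); WM=21
i=14 t=22 v=6: → [20,28),[15,23); WM=21
i=15 t=22 v=9: → [20,28),[15,23); WM=21
i=16 t=26 v=3: → [25,33),[20,28); WM=25; [15,23) fires=6
i=17 t=26 v=3: → [25,33),[20,28); WM=25
i=18 t=26 v=4: → [25,33),[20,28); WM=25
i=19 t=31 v=7: → [30,38),[25,33); WM=30; [20,28) fires=7
i=20 t=31 v=7: → [30,38),[25,33); WM=30

[0,8)=4 [5,13)=3 [10,18)=5 [15,23)=6 [20,28)=7 [25,33)=5 [30,38)=2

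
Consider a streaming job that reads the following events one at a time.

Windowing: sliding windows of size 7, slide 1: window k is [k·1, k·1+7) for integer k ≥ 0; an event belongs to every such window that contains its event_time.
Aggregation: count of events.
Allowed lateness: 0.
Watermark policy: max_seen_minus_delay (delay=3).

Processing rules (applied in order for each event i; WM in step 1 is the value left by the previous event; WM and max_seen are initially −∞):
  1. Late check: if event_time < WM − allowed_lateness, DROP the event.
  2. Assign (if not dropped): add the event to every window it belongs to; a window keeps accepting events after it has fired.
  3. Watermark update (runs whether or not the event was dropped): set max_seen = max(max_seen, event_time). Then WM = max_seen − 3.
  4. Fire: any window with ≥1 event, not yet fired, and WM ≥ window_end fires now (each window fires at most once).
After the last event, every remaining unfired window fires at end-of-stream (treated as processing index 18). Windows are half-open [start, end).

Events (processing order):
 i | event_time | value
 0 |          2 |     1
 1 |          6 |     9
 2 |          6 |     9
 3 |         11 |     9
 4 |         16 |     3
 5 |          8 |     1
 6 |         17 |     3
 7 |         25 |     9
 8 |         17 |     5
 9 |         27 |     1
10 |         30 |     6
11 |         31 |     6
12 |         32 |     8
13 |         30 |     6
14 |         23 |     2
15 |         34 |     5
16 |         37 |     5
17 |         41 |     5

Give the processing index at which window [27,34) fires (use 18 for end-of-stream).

16

i=0 t=2 v=1: → [2,9),[1,8),[0,7); WM=-1
i=1 t=6 v=9: → [6,13),[5,12),[4,11),[3,10),[2,9),[1,8),[0,7); WM=3
i=2 t=6 v=9: → [6,13),[5,12),[4,11),[3,10),[2,9),[1,8),[0,7); WM=3
i=3 t=11 v=9: → [11,18),[10,17),[9,16),[8,15),[7,14),[6,13),[5,12); WM=8; [0,7) fires=3 [1,8) fires=3
i=4 t=16 v=3: → [16,23),[15,22),[14,21),[13,20),[12,19),[11,18),[10,17); WM=13; [2,9) fires=3 [3,10) fires=2 [4,11) fires=2 [5,12) fires=3 [6,13) fires=3
i=5 t=8 v=1: DROP (t<13-0); WM=13
i=6 t=17 v=3: → [17,24),[16,23),[15,22),[14,21),[13,20),[12,19),[11,18); WM=14; [7,14) fires=1
i=7 t=25 v=9: → [25,32),[24,31),[23,30),[22,29),[21,28),[20,27),[19,26); WM=22; [8,15) fires=1 [9,16) fires=1 [10,17) fires=2 [11,18) fires=3 [12,19) fires=2 [13,20) fires=2 [14,21) fires=2 [15,22) fires=2
i=8 t=17 v=5: DROP (t<22-0); WM=22
i=9 t=27 v=1: → [27,34),[26,33),[25,32),[24,31),[23,30),[22,29),[21,28); WM=24; [16,23) fires=2 [17,24) fires=1
i=10 t=30 v=6: → [30,37),[29,36),[28,35),[27,34),[26,33),[25,32),[24,31); WM=27; [19,26) fires=1 [20,27) fires=1
i=11 t=31 v=6: → [31,38),[30,37),[29,36),[28,35),[27,34),[26,33),[25,32); WM=28; [21,28) fires=2
i=12 t=32 v=8: → [32,39),[31,38),[30,37),[29,36),[28,35),[27,34),[26,33); WM=29; [22,29) fires=2
i=13 t=30 v=6: → [30,37),[29,36),[28,35),[27,34),[26,33),[25,32),[24,31); WM=29
i=14 t=23 v=2: DROP (t<29-0); WM=29
i=15 t=34 v=5: → [34,41),[33,40),[32,39),[31,38),[30,37),[29,36),[28,35); WM=31; [23,30) fires=2 [24,31) fires=4
i=16 t=37 v=5: → [37,44),[36,43),[35,42),[34,41),[33,40),[32,39),[31,38); WM=34; [25,32) fires=5 [26,33) fires=5 [27,34) fires=5
i=17 t=41 v=5: → [41,48),[40,47),[39,46),[38,45),[37,44),[36,43),[35,42); WM=38; [28,35) fires=5 [29,36) fires=5 [30,37) fires=5 [31,38) fires=4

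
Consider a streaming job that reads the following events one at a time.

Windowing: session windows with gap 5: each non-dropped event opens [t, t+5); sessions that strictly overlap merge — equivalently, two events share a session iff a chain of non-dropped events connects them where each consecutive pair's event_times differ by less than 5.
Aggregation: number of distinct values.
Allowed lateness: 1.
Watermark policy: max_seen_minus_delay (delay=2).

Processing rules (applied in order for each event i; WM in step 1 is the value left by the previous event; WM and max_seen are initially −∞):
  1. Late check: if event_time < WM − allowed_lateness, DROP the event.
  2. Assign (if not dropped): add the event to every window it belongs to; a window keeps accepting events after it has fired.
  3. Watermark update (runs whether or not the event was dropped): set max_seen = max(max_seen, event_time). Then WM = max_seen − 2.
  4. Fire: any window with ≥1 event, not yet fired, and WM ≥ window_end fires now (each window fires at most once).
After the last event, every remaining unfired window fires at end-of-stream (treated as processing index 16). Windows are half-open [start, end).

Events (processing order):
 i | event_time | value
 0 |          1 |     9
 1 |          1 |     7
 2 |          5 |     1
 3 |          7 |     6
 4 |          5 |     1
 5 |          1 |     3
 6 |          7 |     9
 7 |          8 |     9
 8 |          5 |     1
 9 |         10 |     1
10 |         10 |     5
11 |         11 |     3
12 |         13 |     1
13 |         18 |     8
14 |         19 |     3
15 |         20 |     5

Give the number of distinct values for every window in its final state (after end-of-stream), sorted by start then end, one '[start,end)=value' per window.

[1,18)=6 [18,25)=3

i=0 t=1 v=9: → [1,6); WM=-1
i=1 t=1 v=7: → [1,6); WM=-1
i=2 t=5 v=1: → [1,10); WM=3
i=3 t=7 v=6: → [1,12); WM=5
i=4 t=5 v=1: → [1,12); WM=5
i=5 t=1 v=3: DROP (t<5-1); WM=5
i=6 t=7 v=9: → [1,12); WM=5
i=7 t=8 v=9: → [1,13); WM=6
i=8 t=5 v=1: → [1,13); WM=6
i=9 t=10 v=1: → [1,15); WM=8
i=10 t=10 v=5: → [1,15); WM=8
i=11 t=11 v=3: → [1,16); WM=9
i=12 t=13 v=1: → [1,18); WM=11
i=13 t=18 v=8: → [18,23); WM=16
i=14 t=19 v=3: → [18,24); WM=17
i=15 t=20 v=5: → [18,25); WM=18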